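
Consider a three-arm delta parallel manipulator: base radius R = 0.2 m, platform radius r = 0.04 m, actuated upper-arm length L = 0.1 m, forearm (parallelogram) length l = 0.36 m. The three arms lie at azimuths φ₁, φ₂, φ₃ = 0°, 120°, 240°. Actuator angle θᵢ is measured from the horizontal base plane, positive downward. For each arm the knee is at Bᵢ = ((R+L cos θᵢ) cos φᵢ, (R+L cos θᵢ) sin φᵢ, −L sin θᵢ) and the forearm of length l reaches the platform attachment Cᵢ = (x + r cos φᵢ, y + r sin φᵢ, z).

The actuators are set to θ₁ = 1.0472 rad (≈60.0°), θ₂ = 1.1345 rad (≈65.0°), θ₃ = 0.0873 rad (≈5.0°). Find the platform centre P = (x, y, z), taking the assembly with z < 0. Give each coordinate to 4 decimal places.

arm 1 at φ=0.0°: (R−r)+L cos θ1 = 0.2100;  S1 = (0.2100, 0.0000, -0.0866)
S2 = (0.2023·cos120.0°, 0.2023·sin120.0°, -0.0906) = (-0.1011, 0.1752, -0.0906)
arm 3 at φ=240.0°: (R−r)+L cos θ3 = 0.2596;  S3 = (-0.1298, -0.2248, -0.0087)
|S₂|²−|S₁|² = -0.0025;  |S₃|²−|S₁|² = 0.0159
linear system: -0.6223x+0.3503y = -0.0025−-0.0081z; -0.6796x+-0.4497y = 0.0159−0.1558z
det = 0.5179;  x = -0.0086+0.0984z,  y = -0.0223+0.1977z
sphere 1 gives Az²+Bz+C=0 with A=1.0488, B=0.1214, C=-0.0738;  B²−4AC=0.3244;  roots -0.3294, 0.2137;  negative root z = -0.3294
x = -0.0410, y = -0.0875

(-0.0410, -0.0875, -0.3294)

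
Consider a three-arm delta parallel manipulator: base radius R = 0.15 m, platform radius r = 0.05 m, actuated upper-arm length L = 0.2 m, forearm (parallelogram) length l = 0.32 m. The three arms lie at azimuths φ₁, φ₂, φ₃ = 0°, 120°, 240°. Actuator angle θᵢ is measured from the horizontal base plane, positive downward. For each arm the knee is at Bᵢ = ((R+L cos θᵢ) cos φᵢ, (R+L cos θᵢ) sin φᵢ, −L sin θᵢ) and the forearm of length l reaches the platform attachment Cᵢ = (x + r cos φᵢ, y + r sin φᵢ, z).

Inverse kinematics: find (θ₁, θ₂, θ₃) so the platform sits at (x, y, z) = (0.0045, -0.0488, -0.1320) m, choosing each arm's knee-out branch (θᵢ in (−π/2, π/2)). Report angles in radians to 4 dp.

arm 1 (φ=0.0°): x'=0.0045, y'=-0.0488
  e−x'=0.0955;  (l²−L²−(e−x')²−y'²−z²)/2L = 0.0837
  √(A²+B²)=0.1629;  θ1 = -0.9445+1.0314 ≈ 0.0869
rotate P by −φ2: (-0.0445, 0.0205, -0.1320)
  e−x'=0.1445;  (l²−L²−(e−x')²−y'²−z²)/2L = 0.0592
  √(A²+B²)=0.1957;  θ2 = -0.7402+1.2636 ≈ 0.5234
rotate P by −φ3: (0.0400, 0.0283, -0.1320)
  e−x'=0.0600;  (l²−L²−(e−x')²−y'²−z²)/2L = 0.1014
  θ3 = atan2(B,A) + arccos(C/0.1450) = -0.3483

θ₁ = 0.0869, θ₂ = 0.5234, θ₃ = -0.3483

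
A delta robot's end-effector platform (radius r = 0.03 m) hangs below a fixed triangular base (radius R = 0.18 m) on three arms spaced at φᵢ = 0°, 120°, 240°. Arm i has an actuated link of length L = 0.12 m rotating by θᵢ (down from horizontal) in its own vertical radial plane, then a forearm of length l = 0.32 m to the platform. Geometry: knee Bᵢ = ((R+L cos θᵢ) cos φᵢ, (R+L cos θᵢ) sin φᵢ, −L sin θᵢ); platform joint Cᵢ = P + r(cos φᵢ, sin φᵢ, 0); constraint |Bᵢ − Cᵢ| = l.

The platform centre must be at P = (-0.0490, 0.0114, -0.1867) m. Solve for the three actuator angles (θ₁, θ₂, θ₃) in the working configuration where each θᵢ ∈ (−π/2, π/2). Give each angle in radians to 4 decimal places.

θ₁ = 0.6110, θ₂ = -0.2624, θ₃ = -0.0002

φ1=0.0° → target in arm frame (-0.0490, 0.0114)
  A=0.1990, B=-0.1867, C=(l²−L²−A²−y'²−z²)/(2L)=0.0559
  √(A²+B²)=0.2729;  θ1 = -0.7535+1.3645 ≈ 0.6110
rotate P by −φ2: (0.0344, 0.0367, -0.1867)
  A cos θ + B sin θ = C:  0.1156·cos θ + -0.1867·sin θ = 0.1601
  √(A²+B²)=0.2196;  θ2 = -1.0163+0.7539 ≈ -0.2624
φ3=240.0° → target in arm frame (0.0146, -0.0481)
  A cos θ + B sin θ = C:  0.1354·cos θ + -0.1867·sin θ = 0.1354
  θ3 = atan2(B,A) + arccos(C/0.2306) = -0.0002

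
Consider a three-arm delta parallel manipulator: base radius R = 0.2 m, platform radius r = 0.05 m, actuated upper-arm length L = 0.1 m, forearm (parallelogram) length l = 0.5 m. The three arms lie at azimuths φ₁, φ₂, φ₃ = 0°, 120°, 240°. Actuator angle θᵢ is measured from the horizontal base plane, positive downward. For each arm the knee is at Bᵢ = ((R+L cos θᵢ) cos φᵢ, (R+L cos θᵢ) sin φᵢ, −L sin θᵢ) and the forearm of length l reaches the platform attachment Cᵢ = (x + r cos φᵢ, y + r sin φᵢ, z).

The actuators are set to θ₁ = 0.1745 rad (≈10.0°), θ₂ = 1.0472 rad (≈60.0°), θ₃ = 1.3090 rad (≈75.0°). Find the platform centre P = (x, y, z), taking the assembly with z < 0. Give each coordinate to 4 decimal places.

(0.1367, 0.0316, -0.5037)

arm 1 at φ=0.0°: e+L cos θ1 = 0.2485;  centre 1 = (0.2485, 0.0000, -0.0174)
φ2=120.0°: virtual centre (-0.1000, 0.1732, -0.0866), radius l
arm 3 at φ=240.0°: e+L cos θ3 = 0.1759;  centre 3 = (-0.0879, -0.1523, -0.0966)
eliminate P² terms by subtracting sphere 1 from 2 and 3
[-0.6970 0.3464 -0.1385]·P = -0.0145;  [-0.6728 -0.3046 -0.1585]·P = -0.0218
det = 0.4454;  x = 0.0269+-0.2180z,  y = 0.0121+-0.0388z
sphere 1 gives Az²+Bz+C=0 with A=1.0490, B=0.1304, C=-0.2004;  B²−4AC=0.8581;  roots -0.5037, 0.3794;  negative root z = -0.5037
x = 0.1367, y = 0.0316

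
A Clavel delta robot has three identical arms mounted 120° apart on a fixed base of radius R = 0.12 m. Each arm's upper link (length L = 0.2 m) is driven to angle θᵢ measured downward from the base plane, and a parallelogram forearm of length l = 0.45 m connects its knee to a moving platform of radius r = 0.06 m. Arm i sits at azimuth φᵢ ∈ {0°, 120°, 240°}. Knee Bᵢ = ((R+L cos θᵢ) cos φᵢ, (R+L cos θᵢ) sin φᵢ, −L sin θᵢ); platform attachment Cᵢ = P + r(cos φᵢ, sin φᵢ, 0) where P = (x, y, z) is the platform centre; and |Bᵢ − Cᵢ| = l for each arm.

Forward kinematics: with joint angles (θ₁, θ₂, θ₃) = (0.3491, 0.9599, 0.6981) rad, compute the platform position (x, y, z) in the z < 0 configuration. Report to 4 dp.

φ1=0.0°: virtual centre (0.2479, 0.0000, -0.0684), radius l
φ2=120.0°: virtual centre (-0.0874, 0.1513, -0.1638), radius l
O3 = (0.2132·cos240.0°, 0.2132·sin240.0°, -0.1286) = (-0.1066, -0.1846, -0.1286)
subtract pairs → two planes through P
[-0.6706 0.3026 -0.1908]·P = -0.0088;  [-0.7091 -0.3693 -0.1203]·P = -0.0042
det = 0.4622;  x = 0.0097+-0.2312z,  y = -0.0074+0.1182z
quadratic in z: (1.0674)z²+(0.2452)z+(-0.1410)=0, √Δ=0.8138 → z ∈ {-0.4961, 0.2663}; z = -0.4961 (taking z<0)
x = 0.1244, y = -0.0661

(0.1244, -0.0661, -0.4961)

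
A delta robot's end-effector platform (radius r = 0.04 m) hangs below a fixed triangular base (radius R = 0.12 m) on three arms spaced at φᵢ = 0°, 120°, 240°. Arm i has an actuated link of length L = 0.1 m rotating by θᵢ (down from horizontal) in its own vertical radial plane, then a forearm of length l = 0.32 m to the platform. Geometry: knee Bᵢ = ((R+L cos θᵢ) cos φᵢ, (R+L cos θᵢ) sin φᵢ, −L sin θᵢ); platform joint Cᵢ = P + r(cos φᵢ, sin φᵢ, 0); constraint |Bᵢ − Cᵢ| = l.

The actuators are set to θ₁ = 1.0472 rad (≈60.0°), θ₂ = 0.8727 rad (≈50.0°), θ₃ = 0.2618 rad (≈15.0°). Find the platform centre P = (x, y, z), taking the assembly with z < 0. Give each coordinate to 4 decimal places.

φ1=0.0°: virtual centre (0.1300, 0.0000, -0.0866), radius l
arm 2 at φ=120.0°: (R−r)+L cos θ2 = 0.1443;  centre 2 = (-0.0721, 0.1249, -0.0766)
φ3=240.0°: virtual centre (-0.0883, -0.1529, -0.0259), radius l
subtract pairs → two planes through P
linear system: -0.4043x+0.2499y = 0.0023−0.0200z; -0.4366x+-0.3059y = 0.0075−0.1214z
det = 0.2328;  x = -0.0110+0.1567z,  y = -0.0087+0.1734z
sphere 1 gives Az²+Bz+C=0 with A=1.0546, B=0.1260, C=-0.0749;  B²−4AC=0.3320;  roots -0.3329, 0.2134;  negative root z = -0.3329
x = -0.0632, y = -0.0664

(-0.0632, -0.0664, -0.3329)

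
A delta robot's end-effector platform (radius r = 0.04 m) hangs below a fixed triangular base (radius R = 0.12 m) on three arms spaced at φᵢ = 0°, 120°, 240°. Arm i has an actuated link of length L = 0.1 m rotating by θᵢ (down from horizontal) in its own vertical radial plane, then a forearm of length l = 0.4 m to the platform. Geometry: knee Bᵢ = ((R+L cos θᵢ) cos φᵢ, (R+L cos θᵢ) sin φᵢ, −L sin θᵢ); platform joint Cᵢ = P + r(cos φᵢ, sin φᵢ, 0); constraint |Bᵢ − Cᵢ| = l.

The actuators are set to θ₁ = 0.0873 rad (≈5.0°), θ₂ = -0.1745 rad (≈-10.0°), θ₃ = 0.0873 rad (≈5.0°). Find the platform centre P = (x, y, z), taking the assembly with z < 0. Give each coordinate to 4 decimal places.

(-0.0171, 0.0297, -0.3557)

φ1=0.0°: virtual centre (0.1796, 0.0000, -0.0087), radius l
arm 2 at φ=120.0°: (R−r)+L cos θ2 = 0.1785;  centre 2 = (-0.0892, 0.1546, 0.0174)
φ3=240.0°: virtual centre (-0.0898, -0.1556, -0.0087), radius l
subtract pairs → two planes through P
plane₁₂: -0.5377x+0.3091y+0.0522z = -0.0002
det = 0.3339;  x = 0.0002+0.0486z,  y = -0.0003+-0.0842z
into |P−centre ₁|² = l²: 1.0094z² + 0.0000z + -0.1277 = 0;  Δ = 0.5157;  z = -0.3557 or 0.3557 → z<0 root = -0.3557
x = -0.0171, y = 0.0297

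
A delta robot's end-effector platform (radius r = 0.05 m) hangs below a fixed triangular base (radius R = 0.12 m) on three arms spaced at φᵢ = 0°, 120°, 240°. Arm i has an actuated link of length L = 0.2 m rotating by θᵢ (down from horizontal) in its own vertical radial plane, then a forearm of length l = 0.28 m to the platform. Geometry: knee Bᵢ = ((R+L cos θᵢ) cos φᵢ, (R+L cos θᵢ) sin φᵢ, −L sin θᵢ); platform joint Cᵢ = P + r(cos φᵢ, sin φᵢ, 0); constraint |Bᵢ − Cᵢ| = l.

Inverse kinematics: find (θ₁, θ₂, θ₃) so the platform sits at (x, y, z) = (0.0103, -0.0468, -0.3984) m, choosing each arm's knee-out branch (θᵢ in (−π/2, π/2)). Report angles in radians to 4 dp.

arm 1 (φ=0.0°): x'=0.0103, y'=-0.0468
  A cos θ + B sin θ = C:  0.0597·cos θ + -0.3984·sin θ = -0.3152
  γ=atan2(-0.3984,0.0597)=-1.4221;  ψ=arccos(-0.7824)=2.4693;  θ1=γ+ψ≈1.0473
φ2=120.0° → target in arm frame (-0.0457, 0.0145)
  A=0.1157, B=-0.3984, C=(l²−L²−A²−y'²−z²)/(2L)=-0.3348
  √(A²+B²)=0.4149;  θ2 = -1.2882+2.5098 ≈ 1.2216
φ3=240.0° → target in arm frame (0.0354, 0.0323)
  A cos θ + B sin θ = C:  0.0346·cos θ + -0.3984·sin θ = -0.3064
  θ3 = atan2(B,A) + arccos(C/0.3999) = 0.9596

θ₁ = 1.0473, θ₂ = 1.2216, θ₃ = 0.9596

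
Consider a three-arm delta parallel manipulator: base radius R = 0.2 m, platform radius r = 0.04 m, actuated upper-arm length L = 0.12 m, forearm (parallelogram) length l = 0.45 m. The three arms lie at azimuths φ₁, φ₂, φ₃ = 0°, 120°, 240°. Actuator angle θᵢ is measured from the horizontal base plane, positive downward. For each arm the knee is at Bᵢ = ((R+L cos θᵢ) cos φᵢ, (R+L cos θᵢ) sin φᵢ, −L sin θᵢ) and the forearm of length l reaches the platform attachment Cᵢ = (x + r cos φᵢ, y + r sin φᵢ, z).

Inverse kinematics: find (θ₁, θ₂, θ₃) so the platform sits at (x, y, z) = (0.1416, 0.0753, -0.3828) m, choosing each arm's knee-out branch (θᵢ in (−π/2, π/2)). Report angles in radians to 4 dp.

θ₁ = -0.3489, θ₂ = 0.5239, θ₃ = 1.1349

rotate P by −φ1: (0.1416, 0.0753, -0.3828)
  A cos θ + B sin θ = C:  0.0184·cos θ + -0.3828·sin θ = 0.1481
  θ1 = atan2(B,A) + arccos(C/0.3832) = -0.3489
arm 2 (φ=120.0°): x'=-0.0056, y'=-0.1603
  A cos θ + B sin θ = C:  0.1656·cos θ + -0.3828·sin θ = -0.0481
  γ=atan2(-0.3828,0.1656)=-1.1625;  ψ=arccos(-0.1153)=1.6864;  θ2=γ+ψ≈0.5239
rotate P by −φ3: (-0.1360, 0.0850, -0.3828)
  A=0.2960, B=-0.3828, C=(l²−L²−A²−y'²−z²)/(2L)=-0.2220
  γ=atan2(-0.3828,0.2960)=-0.9126;  ψ=arccos(-0.4588)=2.0474;  θ3=γ+ψ≈1.1349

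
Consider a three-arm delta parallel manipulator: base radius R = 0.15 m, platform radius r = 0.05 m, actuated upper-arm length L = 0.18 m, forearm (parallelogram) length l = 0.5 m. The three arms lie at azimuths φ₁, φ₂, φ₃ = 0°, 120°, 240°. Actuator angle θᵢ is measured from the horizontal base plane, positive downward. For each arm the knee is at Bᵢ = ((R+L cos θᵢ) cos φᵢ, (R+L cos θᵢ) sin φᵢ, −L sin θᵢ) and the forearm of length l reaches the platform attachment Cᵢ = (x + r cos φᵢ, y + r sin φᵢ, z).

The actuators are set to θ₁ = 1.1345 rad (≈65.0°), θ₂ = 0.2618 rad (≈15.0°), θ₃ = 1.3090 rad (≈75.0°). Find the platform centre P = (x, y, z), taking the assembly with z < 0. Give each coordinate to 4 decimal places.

(-0.0726, 0.2116, -0.5418)

arm 1 at φ=0.0°: (R−r)+L cos θ1 = 0.1761;  S1 = (0.1761, 0.0000, -0.1631)
φ2=120.0°: virtual centre (-0.1369, 0.2372, -0.0466), radius l
arm 3 at φ=240.0°: (R−r)+L cos θ3 = 0.1466;  S3 = (-0.0733, -0.1269, -0.1739)
eliminate P² terms by subtracting sphere 1 from 2 and 3
[-0.6260 0.4744 0.2331]·P = 0.0196;  [-0.4987 -0.2539 -0.0215]·P = -0.0059
det = 0.3955;  x = -0.0055+0.1239z,  y = 0.0340+-0.3279z
quadratic in z: (1.1229)z²+(0.2590)z+(-0.1893)=0, √Δ=0.9577 → z ∈ {-0.5418, 0.3111}; z = -0.5418 (taking z<0)
x = -0.0726, y = 0.2116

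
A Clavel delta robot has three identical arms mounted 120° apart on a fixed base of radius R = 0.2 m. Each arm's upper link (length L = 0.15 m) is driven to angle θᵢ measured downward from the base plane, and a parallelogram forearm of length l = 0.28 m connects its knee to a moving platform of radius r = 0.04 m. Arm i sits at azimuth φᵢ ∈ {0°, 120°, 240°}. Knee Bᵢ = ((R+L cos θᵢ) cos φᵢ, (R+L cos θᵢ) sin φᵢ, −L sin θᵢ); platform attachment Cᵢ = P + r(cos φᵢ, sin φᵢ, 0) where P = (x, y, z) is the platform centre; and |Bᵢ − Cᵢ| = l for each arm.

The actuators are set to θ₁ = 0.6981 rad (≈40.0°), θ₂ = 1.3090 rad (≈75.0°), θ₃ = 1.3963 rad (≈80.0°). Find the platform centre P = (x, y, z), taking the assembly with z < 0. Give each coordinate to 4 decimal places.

(0.0750, 0.0101, -0.2922)

centre 1 = (0.2749·cos0.0°, 0.2749·sin0.0°, -0.0964) = (0.2749, 0.0000, -0.0964)
φ2=120.0°: virtual centre (-0.0994, 0.1722, -0.1449), radius l
φ3=240.0°: virtual centre (-0.0930, -0.1611, -0.1477), radius l
eliminate P² terms by subtracting sphere 1 from 2 and 3
linear system: -0.7486x+0.3444y = -0.0243−-0.0969z; -0.7359x+-0.3222y = -0.0284−-0.1026z
det = 0.4946;  x = 0.0357+-0.1346z,  y = 0.0068+-0.0111z
quadratic in z: (1.0182)z²+(0.2571)z+(-0.0118)=0, √Δ=0.3380 → z ∈ {-0.2922, 0.0397}; z = -0.2922 (taking z<0)
x = 0.0750, y = 0.0101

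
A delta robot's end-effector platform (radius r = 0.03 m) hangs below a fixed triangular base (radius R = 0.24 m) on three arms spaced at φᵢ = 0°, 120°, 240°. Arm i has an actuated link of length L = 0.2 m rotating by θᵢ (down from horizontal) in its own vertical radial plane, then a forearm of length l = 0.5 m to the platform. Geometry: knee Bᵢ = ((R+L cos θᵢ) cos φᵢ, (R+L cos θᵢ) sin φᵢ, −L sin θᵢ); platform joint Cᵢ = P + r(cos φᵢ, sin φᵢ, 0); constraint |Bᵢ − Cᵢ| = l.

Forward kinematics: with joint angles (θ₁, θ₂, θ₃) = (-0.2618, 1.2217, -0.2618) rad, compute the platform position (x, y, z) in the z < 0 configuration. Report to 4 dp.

S1 = (0.4032·cos0.0°, 0.4032·sin0.0°, 0.0518) = (0.4032, 0.0000, 0.0518)
S2 = (0.2784·cos120.0°, 0.2784·sin120.0°, -0.1879) = (-0.1392, 0.2411, -0.1879)
arm 3 at φ=240.0°: (R−r)+L cos θ3 = 0.4032;  S3 = (-0.2016, -0.3492, 0.0518)
subtract pairs → two planes through P
plane₁₂: -1.0848x+0.4822y+-0.4794z = -0.0524
Cramer: x(z) = 0.0273-0.2497z;  y(z) = -0.0473+0.4325z
sphere 1 gives Az²+Bz+C=0 with A=1.2494, B=0.0433, C=-0.1038;  B²−4AC=0.5206;  roots -0.3061, 0.2714;  negative root z = -0.3061
x = 0.1037, y = -0.1796

(0.1037, -0.1796, -0.3061)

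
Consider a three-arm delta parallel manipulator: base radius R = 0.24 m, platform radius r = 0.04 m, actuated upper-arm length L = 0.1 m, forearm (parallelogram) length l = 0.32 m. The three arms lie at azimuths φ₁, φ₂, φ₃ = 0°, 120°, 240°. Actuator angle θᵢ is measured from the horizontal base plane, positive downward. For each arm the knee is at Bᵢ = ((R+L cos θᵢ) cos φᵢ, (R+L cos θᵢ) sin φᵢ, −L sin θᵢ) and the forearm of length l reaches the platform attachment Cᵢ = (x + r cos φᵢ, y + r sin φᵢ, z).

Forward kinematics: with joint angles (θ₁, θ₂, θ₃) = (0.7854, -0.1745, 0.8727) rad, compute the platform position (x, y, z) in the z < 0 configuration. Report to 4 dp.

(-0.0223, 0.0498, -0.1893)

φ1=0.0°: virtual centre (0.2707, 0.0000, -0.0707), radius l
arm 2 at φ=120.0°: e+L cos θ2 = 0.2985;  O2 = (-0.1492, 0.2585, 0.0174)
φ3=240.0°: virtual centre (-0.1321, -0.2289, -0.0766), radius l
subtract pairs → two planes through P
linear system: -0.8399x+0.5170y = 0.0111−0.1761z; -0.8057x+-0.4577y = -0.0026−-0.0118z
Cramer: x(z) = -0.0047+0.0931z;  y(z) = 0.0139-0.1895z
into |P−O₁|² = l²: 1.0446z² + 0.0849z + -0.0214 = 0;  Δ = 0.0965;  z = -0.1893 or 0.1080 → z<0 root = -0.1893
x = -0.0223, y = 0.0498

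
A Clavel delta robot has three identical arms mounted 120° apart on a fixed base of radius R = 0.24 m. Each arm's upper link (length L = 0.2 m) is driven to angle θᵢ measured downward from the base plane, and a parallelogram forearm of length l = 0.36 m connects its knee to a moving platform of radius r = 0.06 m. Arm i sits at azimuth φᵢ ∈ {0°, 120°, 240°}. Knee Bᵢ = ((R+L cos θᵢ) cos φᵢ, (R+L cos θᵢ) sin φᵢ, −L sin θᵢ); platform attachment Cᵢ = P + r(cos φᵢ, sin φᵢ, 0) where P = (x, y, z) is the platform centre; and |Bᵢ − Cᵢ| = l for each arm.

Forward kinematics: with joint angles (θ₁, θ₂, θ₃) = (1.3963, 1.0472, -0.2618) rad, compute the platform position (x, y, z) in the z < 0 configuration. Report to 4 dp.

(-0.1254, -0.1121, -0.2334)

arm 1 at φ=0.0°: (R−r)+L cos θ1 = 0.2147;  centre 1 = (0.2147, 0.0000, -0.1970)
arm 2 at φ=120.0°: (R−r)+L cos θ2 = 0.2800;  centre 2 = (-0.1400, 0.2425, -0.1732)
arm 3 at φ=240.0°: (R−r)+L cos θ3 = 0.3732;  centre 3 = (-0.1866, -0.3232, 0.0518)
|centre ₂|²−|centre ₁|² = 0.0235;  |centre ₃|²−|centre ₁|² = 0.0570
plane₁₂: -0.7094x+0.4850y+0.0475z = 0.0235
det = 0.8478;  x = -0.0505+0.3208z,  y = -0.0255+0.3713z
quadratic in z: (1.2407)z²+(0.2048)z+(-0.0198)=0, √Δ=0.3744 → z ∈ {-0.2334, 0.0683}; z = -0.2334 (taking z<0)
x = -0.1254, y = -0.1121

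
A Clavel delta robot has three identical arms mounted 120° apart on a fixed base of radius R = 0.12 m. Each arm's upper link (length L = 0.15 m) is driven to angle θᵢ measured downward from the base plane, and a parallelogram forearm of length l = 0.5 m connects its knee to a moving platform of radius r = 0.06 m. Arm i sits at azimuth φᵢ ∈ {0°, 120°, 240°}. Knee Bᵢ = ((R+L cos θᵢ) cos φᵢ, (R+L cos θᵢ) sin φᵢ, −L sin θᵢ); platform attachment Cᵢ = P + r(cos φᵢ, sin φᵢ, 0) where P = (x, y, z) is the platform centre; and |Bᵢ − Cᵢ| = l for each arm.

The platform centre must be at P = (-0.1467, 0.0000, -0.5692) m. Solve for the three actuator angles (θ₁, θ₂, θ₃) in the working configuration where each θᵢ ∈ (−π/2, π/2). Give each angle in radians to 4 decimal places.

θ₁ = 1.2214, θ₂ = 0.6980, θ₃ = 0.6980

arm 1 (φ=0.0°): x'=-0.1467, y'=0.0000
  A=0.2067, B=-0.5692, C=(l²−L²−A²−y'²−z²)/(2L)=-0.4640
  √(A²+B²)=0.6056;  θ1 = -1.2225+2.4439 ≈ 1.2214
arm 2 (φ=120.0°): x'=0.0733, y'=0.1270
  A cos θ + B sin θ = C:  -0.0133·cos θ + -0.5692·sin θ = -0.3760
  γ=atan2(-0.5692,-0.0133)=-1.5942;  ψ=arccos(-0.6604)=2.2922;  θ2=γ+ψ≈0.6980
rotate P by −φ3: (0.0734, -0.1270, -0.5692)
  e−x'=-0.0134;  (l²−L²−(e−x')²−y'²−z²)/2L = -0.3760
  γ=atan2(-0.5692,-0.0134)=-1.5942;  ψ=arccos(-0.6604)=2.2922;  θ3=γ+ψ≈0.6980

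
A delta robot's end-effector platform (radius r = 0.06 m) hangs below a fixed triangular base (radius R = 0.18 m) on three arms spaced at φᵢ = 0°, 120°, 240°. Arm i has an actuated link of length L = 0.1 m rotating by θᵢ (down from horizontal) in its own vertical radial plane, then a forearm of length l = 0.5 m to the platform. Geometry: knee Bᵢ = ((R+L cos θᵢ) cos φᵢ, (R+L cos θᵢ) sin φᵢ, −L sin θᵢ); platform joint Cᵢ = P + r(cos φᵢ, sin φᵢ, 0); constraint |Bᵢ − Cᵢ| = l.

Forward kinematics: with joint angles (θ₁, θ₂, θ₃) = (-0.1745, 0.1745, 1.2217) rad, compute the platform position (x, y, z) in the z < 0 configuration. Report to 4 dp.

φ1=0.0°: virtual centre (0.2185, 0.0000, 0.0174), radius l
arm 2 at φ=120.0°: e+L cos θ2 = 0.2185;  S2 = (-0.1092, 0.1892, -0.0174)
arm 3 at φ=240.0°: e+L cos θ3 = 0.1542;  S3 = (-0.0771, -0.1335, -0.0940)
|S₂|²−|S₁|² = 0.0000;  |S₃|²−|S₁|² = -0.0154
[-0.6554 0.3784 -0.0694]·P = 0.0000;  [-0.5912 -0.2671 -0.2227]·P = -0.0154
det = 0.3988;  x = 0.0146+-0.2578z,  y = 0.0254+-0.2630z
sphere 1 gives Az²+Bz+C=0 with A=1.1356, B=0.0570, C=-0.2075;  B²−4AC=0.9459;  roots -0.4533, 0.4031;  negative root z = -0.4533
x = 0.1315, y = 0.1446

(0.1315, 0.1446, -0.4533)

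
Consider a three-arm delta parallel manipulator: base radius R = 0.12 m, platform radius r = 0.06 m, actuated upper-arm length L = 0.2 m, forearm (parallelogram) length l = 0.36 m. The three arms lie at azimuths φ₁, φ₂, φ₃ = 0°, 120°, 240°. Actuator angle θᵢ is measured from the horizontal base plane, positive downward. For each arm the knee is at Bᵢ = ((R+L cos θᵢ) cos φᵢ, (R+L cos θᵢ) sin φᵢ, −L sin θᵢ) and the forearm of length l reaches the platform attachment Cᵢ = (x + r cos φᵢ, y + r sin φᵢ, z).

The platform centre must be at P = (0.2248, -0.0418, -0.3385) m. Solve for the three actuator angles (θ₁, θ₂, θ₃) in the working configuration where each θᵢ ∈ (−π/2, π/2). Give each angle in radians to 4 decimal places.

φ1=0.0° → target in arm frame (0.2248, -0.0418)
  A cos θ + B sin θ = C:  -0.1648·cos θ + -0.3385·sin θ = -0.1347
  √(A²+B²)=0.3765;  θ1 = -2.0239+1.9367 ≈ -0.0871
rotate P by −φ2: (-0.1486, -0.1738, -0.3385)
  A cos θ + B sin θ = C:  0.2086·cos θ + -0.3385·sin θ = -0.2467
  γ=atan2(-0.3385,0.2086)=-1.0185;  ψ=arccos(-0.6206)=2.2402;  θ2=γ+ψ≈1.2217
φ3=240.0° → target in arm frame (-0.0762, 0.2156)
  A=0.1362, B=-0.3385, C=(l²−L²−A²−y'²−z²)/(2L)=-0.2250
  γ=atan2(-0.3385,0.1362)=-1.1883;  ψ=arccos(-0.6167)=2.2354;  θ3=γ+ψ≈1.0471

θ₁ = -0.0871, θ₂ = 1.2217, θ₃ = 1.0471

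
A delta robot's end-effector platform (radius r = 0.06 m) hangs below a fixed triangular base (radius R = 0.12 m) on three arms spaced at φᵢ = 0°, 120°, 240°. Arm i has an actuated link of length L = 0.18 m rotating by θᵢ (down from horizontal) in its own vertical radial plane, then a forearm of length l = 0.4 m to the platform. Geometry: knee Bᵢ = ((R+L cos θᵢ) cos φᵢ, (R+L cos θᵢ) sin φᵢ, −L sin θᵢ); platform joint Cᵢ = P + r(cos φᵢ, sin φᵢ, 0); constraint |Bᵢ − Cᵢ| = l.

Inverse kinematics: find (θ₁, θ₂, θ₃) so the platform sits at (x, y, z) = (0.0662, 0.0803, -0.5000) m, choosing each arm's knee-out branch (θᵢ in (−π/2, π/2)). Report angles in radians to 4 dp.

θ₁ = 0.7856, θ₂ = 0.8728, θ₃ = 1.2220

φ1=0.0° → target in arm frame (0.0662, 0.0803)
  A cos θ + B sin θ = C:  -0.0062·cos θ + -0.5000·sin θ = -0.3580
  √(A²+B²)=0.5000;  θ1 = -1.5832+2.3688 ≈ 0.7856
φ2=120.0° → target in arm frame (0.0364, -0.0975)
  A=0.0236, B=-0.5000, C=(l²−L²−A²−y'²−z²)/(2L)=-0.3679
  θ2 = atan2(B,A) + arccos(C/0.5006) = 0.8728
rotate P by −φ3: (-0.1026, 0.0172, -0.5000)
  A=0.1626, B=-0.5000, C=(l²−L²−A²−y'²−z²)/(2L)=-0.4143
  θ3 = atan2(B,A) + arccos(C/0.5258) = 1.2220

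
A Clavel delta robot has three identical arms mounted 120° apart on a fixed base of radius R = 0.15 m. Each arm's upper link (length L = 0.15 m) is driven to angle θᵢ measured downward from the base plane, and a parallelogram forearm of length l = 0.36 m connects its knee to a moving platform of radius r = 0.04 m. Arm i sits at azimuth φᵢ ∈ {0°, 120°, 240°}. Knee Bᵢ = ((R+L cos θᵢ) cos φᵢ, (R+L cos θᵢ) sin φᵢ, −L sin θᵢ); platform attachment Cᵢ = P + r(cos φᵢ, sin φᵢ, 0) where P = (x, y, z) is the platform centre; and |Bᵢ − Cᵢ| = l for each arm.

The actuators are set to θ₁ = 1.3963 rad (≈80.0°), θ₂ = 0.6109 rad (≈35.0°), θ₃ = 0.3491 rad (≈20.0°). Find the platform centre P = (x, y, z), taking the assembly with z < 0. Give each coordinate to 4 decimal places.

(-0.1545, -0.0311, -0.3580)

arm 1 at φ=0.0°: (R−r)+L cos θ1 = 0.1360;  centre 1 = (0.1360, 0.0000, -0.1477)
centre 2 = (0.2329·cos120.0°, 0.2329·sin120.0°, -0.0860) = (-0.1164, 0.2017, -0.0860)
φ3=240.0°: virtual centre (-0.1255, -0.2173, -0.0513), radius l
|centre ₂|²−|centre ₁|² = 0.0213;  |centre ₃|²−|centre ₁|² = 0.0253
plane₁₂: -0.5050x+0.4033y+0.1234z = 0.0213
Cramer: x(z) = -0.0452+0.3053z;  y(z) = -0.0038+0.0763z
quadratic in z: (1.0990)z²+(0.1842)z+(-0.0749)=0, √Δ=0.6027 → z ∈ {-0.3580, 0.1904}; z = -0.3580 (taking z<0)
x = -0.1545, y = -0.0311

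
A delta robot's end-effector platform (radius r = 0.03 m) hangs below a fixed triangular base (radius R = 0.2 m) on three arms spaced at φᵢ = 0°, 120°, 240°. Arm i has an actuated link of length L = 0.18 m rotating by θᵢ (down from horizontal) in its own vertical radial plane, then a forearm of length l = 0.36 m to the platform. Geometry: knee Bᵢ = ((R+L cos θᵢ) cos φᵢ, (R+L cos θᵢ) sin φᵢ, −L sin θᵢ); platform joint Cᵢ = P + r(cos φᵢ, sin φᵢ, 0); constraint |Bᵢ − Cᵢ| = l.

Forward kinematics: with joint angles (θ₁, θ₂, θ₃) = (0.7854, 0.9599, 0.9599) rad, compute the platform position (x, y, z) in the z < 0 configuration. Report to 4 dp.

(0.0263, 0.0000, -0.3643)

centre 1 = (0.2973·cos0.0°, 0.2973·sin0.0°, -0.1273) = (0.2973, 0.0000, -0.1273)
φ2=120.0°: virtual centre (-0.1366, 0.2366, -0.1474), radius l
φ3=240.0°: virtual centre (-0.1366, -0.2366, -0.1474), radius l
|centre ₂|²−|centre ₁|² = -0.0082;  |centre ₃|²−|centre ₁|² = -0.0082
linear system: -0.8678x+0.4733y = -0.0082−-0.0403z; -0.8678x+-0.4733y = -0.0082−-0.0403z
det = 0.8214;  x = 0.0094+-0.0465z,  y = 0.0000+0.0000z
into |P−centre ₁|² = l²: 1.0022z² + 0.2813z + -0.0305 = 0;  Δ = 0.2015;  z = -0.3643 or 0.0836 → z<0 root = -0.3643
x = 0.0263, y = 0.0000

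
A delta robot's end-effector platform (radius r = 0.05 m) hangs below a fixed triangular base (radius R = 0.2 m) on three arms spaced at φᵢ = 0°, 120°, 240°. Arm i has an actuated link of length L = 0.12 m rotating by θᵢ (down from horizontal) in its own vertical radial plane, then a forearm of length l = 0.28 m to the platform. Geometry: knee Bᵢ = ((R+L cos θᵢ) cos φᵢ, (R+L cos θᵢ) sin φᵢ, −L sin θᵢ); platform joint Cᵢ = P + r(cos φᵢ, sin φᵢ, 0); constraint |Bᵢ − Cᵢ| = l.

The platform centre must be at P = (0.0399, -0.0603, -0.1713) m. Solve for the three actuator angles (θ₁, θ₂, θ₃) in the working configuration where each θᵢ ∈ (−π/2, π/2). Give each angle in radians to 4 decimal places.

θ₁ = 0.1742, θ₂ = 1.1344, θ₃ = 0.2627

rotate P by −φ1: (0.0399, -0.0603, -0.1713)
  A cos θ + B sin θ = C:  0.1101·cos θ + -0.1713·sin θ = 0.0787
  γ=atan2(-0.1713,0.1101)=-0.9995;  ψ=arccos(0.3867)=1.1738;  θ1=γ+ψ≈0.1742
φ2=120.0° → target in arm frame (-0.0722, -0.0044)
  A=0.2222, B=-0.1713, C=(l²−L²−A²−y'²−z²)/(2L)=-0.0613
  θ2 = atan2(B,A) + arccos(C/0.2805) = 1.1344
rotate P by −φ3: (0.0323, 0.0647, -0.1713)
  A=0.1177, B=-0.1713, C=(l²−L²−A²−y'²−z²)/(2L)=0.0692
  √(A²+B²)=0.2079;  θ3 = -0.9687+1.2314 ≈ 0.2627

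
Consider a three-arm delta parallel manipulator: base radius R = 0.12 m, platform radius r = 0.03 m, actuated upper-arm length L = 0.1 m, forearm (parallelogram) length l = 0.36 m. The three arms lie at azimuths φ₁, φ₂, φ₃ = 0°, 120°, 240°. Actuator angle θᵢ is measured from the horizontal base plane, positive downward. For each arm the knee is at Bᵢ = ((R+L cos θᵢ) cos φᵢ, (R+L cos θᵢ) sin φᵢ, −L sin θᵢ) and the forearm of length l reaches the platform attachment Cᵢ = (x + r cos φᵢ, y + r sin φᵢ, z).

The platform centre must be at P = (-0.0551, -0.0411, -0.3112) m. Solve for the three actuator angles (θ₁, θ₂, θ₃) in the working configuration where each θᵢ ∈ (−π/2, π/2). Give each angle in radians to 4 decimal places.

arm 1 (φ=0.0°): x'=-0.0551, y'=-0.0411
  A cos θ + B sin θ = C:  0.1451·cos θ + -0.3112·sin θ = 0.0001
  θ1 = atan2(B,A) + arccos(C/0.3434) = 0.4361
arm 2 (φ=120.0°): x'=-0.0080, y'=0.0683
  A cos θ + B sin θ = C:  0.0980·cos θ + -0.3112·sin θ = 0.0424
  θ2 = atan2(B,A) + arccos(C/0.3263) = 0.1749
φ3=240.0° → target in arm frame (0.0631, -0.0272)
  e−x'=0.0269;  (l²−L²−(e−x')²−y'²−z²)/2L = 0.1065
  γ=atan2(-0.3112,0.0269)=-1.4847;  ψ=arccos(0.3409)=1.2229;  θ3=γ+ψ≈-0.2618

θ₁ = 0.4361, θ₂ = 0.1749, θ₃ = -0.2618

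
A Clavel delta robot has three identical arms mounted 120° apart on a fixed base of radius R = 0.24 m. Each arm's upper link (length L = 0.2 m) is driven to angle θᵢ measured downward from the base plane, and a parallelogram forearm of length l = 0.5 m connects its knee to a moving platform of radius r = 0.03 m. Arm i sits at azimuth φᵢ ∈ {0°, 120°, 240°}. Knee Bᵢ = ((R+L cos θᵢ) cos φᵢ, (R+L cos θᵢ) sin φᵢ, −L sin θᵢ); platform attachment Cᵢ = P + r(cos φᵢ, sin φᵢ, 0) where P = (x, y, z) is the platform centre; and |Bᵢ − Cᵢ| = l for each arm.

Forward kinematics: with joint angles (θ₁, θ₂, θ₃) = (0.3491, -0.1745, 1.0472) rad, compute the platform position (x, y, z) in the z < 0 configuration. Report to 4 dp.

centre 1 = (0.3979·cos0.0°, 0.3979·sin0.0°, -0.0684) = (0.3979, 0.0000, -0.0684)
centre 2 = (0.4070·cos120.0°, 0.4070·sin120.0°, 0.0347) = (-0.2035, 0.3524, 0.0347)
centre 3 = (0.3100·cos240.0°, 0.3100·sin240.0°, -0.1732) = (-0.1550, -0.2685, -0.1732)
|centre ₂|²−|centre ₁|² = 0.0038;  |centre ₃|²−|centre ₁|² = -0.0369
plane₁₂: -1.2028x+0.7049y+0.2063z = 0.0038
det = 1.4254;  x = 0.0168+-0.0259z,  y = 0.0341+-0.3369z
quadratic in z: (1.1142)z²+(0.1336)z+(-0.0989)=0, √Δ=0.6773 → z ∈ {-0.3639, 0.2440}; z = -0.3639 (taking z<0)
x = 0.0263, y = 0.1567

(0.0263, 0.1567, -0.3639)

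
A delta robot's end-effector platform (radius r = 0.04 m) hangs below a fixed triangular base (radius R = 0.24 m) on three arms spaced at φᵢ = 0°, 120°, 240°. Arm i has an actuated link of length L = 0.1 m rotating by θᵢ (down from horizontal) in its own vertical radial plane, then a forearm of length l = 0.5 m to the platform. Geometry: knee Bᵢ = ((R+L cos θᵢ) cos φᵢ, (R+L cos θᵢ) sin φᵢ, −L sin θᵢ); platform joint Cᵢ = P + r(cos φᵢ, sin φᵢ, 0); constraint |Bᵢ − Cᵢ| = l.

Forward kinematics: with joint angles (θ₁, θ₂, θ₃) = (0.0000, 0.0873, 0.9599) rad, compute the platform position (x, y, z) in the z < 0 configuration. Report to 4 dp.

(0.0576, 0.0851, -0.4289)

centre 1 = (0.3000·cos0.0°, 0.3000·sin0.0°, 0.0000) = (0.3000, 0.0000, 0.0000)
centre 2 = (0.2996·cos120.0°, 0.2996·sin120.0°, -0.0087) = (-0.1498, 0.2595, -0.0087)
arm 3 at φ=240.0°: (R−r)+L cos θ3 = 0.2574;  centre 3 = (-0.1287, -0.2229, -0.0819)
|centre ₂|²−|centre ₁|² = -0.0002;  |centre ₃|²−|centre ₁|² = -0.0171
linear system: -0.8996x+0.5190y = -0.0002−-0.0174z; -0.8574x+-0.4458y = -0.0171−-0.1638z
det = 0.8459;  x = 0.0105+-0.1097z,  y = 0.0180+-0.1565z
quadratic in z: (1.0365)z²+(0.0579)z+(-0.1659)=0, √Δ=0.8314 → z ∈ {-0.4289, 0.3731}; z = -0.4289 (taking z<0)
x = 0.0576, y = 0.0851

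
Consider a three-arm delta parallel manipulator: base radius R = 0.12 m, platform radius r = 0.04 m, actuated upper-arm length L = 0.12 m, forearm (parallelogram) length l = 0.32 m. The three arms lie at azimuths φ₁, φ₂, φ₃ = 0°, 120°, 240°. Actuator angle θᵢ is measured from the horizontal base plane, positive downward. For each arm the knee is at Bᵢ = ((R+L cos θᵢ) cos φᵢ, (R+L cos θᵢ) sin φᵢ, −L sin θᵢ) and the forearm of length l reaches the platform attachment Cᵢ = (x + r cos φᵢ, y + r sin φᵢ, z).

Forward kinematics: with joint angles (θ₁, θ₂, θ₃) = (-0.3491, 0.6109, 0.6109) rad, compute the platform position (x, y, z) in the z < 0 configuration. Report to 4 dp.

arm 1 at φ=0.0°: e+L cos θ1 = 0.1928;  S1 = (0.1928, 0.0000, 0.0410)
S2 = (0.1783·cos120.0°, 0.1783·sin120.0°, -0.0688) = (-0.0891, 0.1544, -0.0688)
φ3=240.0°: virtual centre (-0.0891, -0.1544, -0.0688), radius l
eliminate P² terms by subtracting sphere 1 from 2 and 3
[-0.5638 0.3088 -0.2198]·P = -0.0023;  [-0.5638 -0.3088 -0.2198]·P = -0.0023
det = 0.3482;  x = 0.0041+-0.3898z,  y = 0.0000+0.0000z
quadratic in z: (1.1519)z²+(0.0650)z+(-0.0651)=0, √Δ=0.5516 → z ∈ {-0.2676, 0.2112}; z = -0.2676 (taking z<0)
x = 0.1084, y = 0.0000

(0.1084, 0.0000, -0.2676)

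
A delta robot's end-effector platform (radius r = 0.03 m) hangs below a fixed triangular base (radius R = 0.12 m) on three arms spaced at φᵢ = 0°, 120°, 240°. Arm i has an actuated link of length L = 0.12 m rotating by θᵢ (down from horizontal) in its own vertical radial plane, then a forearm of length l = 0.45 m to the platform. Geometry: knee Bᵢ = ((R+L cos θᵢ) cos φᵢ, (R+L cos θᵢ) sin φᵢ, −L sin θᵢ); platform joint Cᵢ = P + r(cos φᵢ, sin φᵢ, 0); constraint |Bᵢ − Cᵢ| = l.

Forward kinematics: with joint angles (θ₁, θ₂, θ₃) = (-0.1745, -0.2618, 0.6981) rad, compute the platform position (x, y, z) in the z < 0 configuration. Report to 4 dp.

(0.0640, 0.1325, -0.3843)

arm 1 at φ=0.0°: e+L cos θ1 = 0.2082;  O1 = (0.2082, 0.0000, 0.0208)
arm 2 at φ=120.0°: e+L cos θ2 = 0.2059;  O2 = (-0.1030, 0.1783, 0.0311)
arm 3 at φ=240.0°: e+L cos θ3 = 0.1819;  O3 = (-0.0910, -0.1576, -0.0771)
subtract pairs → two planes through P
linear system: -0.6223x+0.3566y = -0.0004−0.0204z; -0.5983x+-0.3151y = -0.0047−-0.1959z
Cramer: x(z) = 0.0044-0.1549z;  y(z) = 0.0066-0.3276z
sphere 1 gives Az²+Bz+C=0 with A=1.1314, B=0.0171, C=-0.1605;  B²−4AC=0.7267;  roots -0.3843, 0.3692;  negative root z = -0.3843
x = 0.0640, y = 0.1325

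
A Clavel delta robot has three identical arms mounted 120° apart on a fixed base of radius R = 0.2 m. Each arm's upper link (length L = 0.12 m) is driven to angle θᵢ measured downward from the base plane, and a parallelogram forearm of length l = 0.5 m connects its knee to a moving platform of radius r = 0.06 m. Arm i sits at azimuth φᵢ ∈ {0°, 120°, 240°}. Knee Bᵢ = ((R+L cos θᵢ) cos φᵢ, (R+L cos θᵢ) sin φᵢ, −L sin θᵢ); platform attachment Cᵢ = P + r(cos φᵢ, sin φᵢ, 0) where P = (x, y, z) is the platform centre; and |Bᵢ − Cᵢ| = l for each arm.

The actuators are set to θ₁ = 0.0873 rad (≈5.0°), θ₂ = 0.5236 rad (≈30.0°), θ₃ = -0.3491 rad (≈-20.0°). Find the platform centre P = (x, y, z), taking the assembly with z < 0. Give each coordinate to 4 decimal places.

(0.0040, -0.1034, -0.4276)

S1 = (0.2595·cos0.0°, 0.2595·sin0.0°, -0.0105) = (0.2595, 0.0000, -0.0105)
φ2=120.0°: virtual centre (-0.1220, 0.2112, -0.0600), radius l
arm 3 at φ=240.0°: e+L cos θ3 = 0.2528;  S3 = (-0.1264, -0.2189, 0.0410)
subtract pairs → two planes through P
[-0.7630 0.4225 -0.0991]·P = -0.0044;  [-0.7718 -0.4378 0.1030]·P = -0.0019
Cramer: x(z) = 0.0041+0.0002z;  y(z) = -0.0029+0.2349z
into |P−S₁|² = l²: 1.0552z² + 0.0194z + -0.1846 = 0;  Δ = 0.7797;  z = -0.4276 or 0.4092 → z<0 root = -0.4276
x = 0.0040, y = -0.1034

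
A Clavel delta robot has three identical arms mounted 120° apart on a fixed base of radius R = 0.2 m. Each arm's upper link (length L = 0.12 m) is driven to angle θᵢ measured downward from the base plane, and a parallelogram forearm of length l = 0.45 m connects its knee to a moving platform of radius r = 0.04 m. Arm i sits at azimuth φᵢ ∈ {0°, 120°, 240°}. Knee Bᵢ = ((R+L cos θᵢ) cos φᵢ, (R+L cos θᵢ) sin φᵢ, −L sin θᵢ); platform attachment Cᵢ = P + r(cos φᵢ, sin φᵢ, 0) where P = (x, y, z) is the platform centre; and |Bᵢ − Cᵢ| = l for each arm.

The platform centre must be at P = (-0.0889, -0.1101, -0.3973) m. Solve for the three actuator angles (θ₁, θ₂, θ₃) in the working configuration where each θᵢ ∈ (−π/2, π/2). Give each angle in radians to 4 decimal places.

θ₁ = 0.9597, θ₂ = 0.7857, θ₃ = -0.2618

arm 1 (φ=0.0°): x'=-0.0889, y'=-0.1101
  A cos θ + B sin θ = C:  0.2489·cos θ + -0.3973·sin θ = -0.1826
  √(A²+B²)=0.4688;  θ1 = -1.0111+1.9708 ≈ 0.9597
φ2=120.0° → target in arm frame (-0.0509, 0.1320)
  A cos θ + B sin θ = C:  0.2109·cos θ + -0.3973·sin θ = -0.1319
  √(A²+B²)=0.4498;  θ2 = -1.0828+1.8684 ≈ 0.7857
rotate P by −φ3: (0.1398, -0.0219, -0.3973)
  A cos θ + B sin θ = C:  0.0202·cos θ + -0.3973·sin θ = 0.1223
  θ3 = atan2(B,A) + arccos(C/0.3978) = -0.2618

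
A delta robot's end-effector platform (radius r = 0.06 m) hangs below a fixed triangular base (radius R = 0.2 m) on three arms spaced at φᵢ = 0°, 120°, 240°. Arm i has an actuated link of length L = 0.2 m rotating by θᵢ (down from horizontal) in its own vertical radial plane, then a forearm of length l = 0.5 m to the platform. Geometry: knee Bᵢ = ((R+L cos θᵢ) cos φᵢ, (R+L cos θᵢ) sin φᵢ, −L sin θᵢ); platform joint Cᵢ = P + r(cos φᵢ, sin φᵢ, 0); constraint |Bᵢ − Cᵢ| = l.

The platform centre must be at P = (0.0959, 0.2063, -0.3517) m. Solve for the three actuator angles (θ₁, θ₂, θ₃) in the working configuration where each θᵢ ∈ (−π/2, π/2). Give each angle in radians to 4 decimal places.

θ₁ = -0.1745, θ₂ = -0.3486, θ₃ = 1.0471

arm 1 (φ=0.0°): x'=0.0959, y'=0.2063
  A cos θ + B sin θ = C:  0.0441·cos θ + -0.3517·sin θ = 0.1045
  γ=atan2(-0.3517,0.0441)=-1.4461;  ψ=arccos(0.2948)=1.2715;  θ1=γ+ψ≈-0.1745
φ2=120.0° → target in arm frame (0.1307, -0.1862)
  e−x'=0.0093;  (l²−L²−(e−x')²−y'²−z²)/2L = 0.1289
  γ=atan2(-0.3517,0.0093)=-1.5444;  ψ=arccos(0.3663)=1.1958;  θ2=γ+ψ≈-0.3486
arm 3 (φ=240.0°): x'=-0.2266, y'=-0.0201
  A=0.3666, B=-0.3517, C=(l²−L²−A²−y'²−z²)/(2L)=-0.1213
  √(A²+B²)=0.5080;  θ3 = -0.7646+1.8118 ≈ 1.0471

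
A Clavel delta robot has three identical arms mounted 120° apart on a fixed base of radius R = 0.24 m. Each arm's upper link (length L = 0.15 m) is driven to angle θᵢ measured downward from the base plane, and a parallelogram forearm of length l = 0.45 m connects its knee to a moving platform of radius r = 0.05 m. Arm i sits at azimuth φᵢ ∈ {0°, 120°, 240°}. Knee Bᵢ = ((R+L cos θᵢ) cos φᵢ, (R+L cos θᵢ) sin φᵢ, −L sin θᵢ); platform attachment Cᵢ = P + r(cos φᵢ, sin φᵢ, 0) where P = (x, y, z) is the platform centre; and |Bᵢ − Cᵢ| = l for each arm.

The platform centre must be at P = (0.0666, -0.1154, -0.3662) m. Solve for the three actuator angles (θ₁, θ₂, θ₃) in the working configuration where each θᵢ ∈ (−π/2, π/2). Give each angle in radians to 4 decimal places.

φ1=0.0° → target in arm frame (0.0666, -0.1154)
  A cos θ + B sin θ = C:  0.1234·cos θ + -0.3662·sin θ = 0.0578
  γ=atan2(-0.3662,0.1234)=-1.2458;  ψ=arccos(0.1497)=1.4205;  θ1=γ+ψ≈0.1748
φ2=120.0° → target in arm frame (-0.1332, 0.0000)
  e−x'=0.3232;  (l²−L²−(e−x')²−y'²−z²)/2L = -0.1953
  √(A²+B²)=0.4885;  θ2 = -0.8476+1.9821 ≈ 1.1345
φ3=240.0° → target in arm frame (0.0666, 0.1154)
  A cos θ + B sin θ = C:  0.1234·cos θ + -0.3662·sin θ = 0.0579
  γ=atan2(-0.3662,0.1234)=-1.2459;  ψ=arccos(0.1498)=1.4204;  θ3=γ+ψ≈0.1745

θ₁ = 0.1748, θ₂ = 1.1345, θ₃ = 0.1745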